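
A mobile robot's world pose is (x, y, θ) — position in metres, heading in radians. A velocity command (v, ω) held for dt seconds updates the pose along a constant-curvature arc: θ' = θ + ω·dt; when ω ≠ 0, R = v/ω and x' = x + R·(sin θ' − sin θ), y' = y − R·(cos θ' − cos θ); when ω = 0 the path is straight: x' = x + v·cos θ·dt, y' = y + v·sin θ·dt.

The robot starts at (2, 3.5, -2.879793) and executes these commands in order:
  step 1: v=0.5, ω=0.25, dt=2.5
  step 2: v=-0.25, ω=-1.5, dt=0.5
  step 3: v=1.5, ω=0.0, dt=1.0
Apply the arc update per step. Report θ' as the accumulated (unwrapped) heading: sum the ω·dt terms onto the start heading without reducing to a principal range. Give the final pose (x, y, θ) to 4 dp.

(-0.4120, 2.6872, -3.0048)

step 1: θ'=-2.2548 (R=2.0000) → pose (0.9675, 2.8319, -2.2548)
step 2: θ'=-3.0048 (R=0.1667) → pose (1.0740, 2.8917, -3.0048)
step 3: θ'=-3.0048 (straight) → pose (-0.4120, 2.6872, -3.0048)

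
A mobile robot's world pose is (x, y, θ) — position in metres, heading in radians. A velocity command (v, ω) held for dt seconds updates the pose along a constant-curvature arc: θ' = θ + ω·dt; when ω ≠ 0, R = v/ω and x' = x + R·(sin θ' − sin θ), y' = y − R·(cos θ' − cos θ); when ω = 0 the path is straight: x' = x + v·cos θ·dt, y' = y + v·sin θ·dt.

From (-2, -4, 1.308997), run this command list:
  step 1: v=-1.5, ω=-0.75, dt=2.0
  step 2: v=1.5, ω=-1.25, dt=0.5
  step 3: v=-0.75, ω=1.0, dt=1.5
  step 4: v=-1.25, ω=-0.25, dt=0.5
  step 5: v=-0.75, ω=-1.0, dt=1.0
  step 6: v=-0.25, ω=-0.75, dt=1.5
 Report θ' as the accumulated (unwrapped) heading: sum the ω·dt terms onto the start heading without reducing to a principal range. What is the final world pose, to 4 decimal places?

step 1: θ'=-0.1910 (R=2.0000) → pose (-4.3115, -5.4460, -0.1910)
step 2: θ'=-0.8160 (R=-1.2000) → pose (-3.6653, -5.8020, -0.8160)
step 3: θ'=0.6840 (R=-0.7500) → pose (-4.6855, -5.7346, 0.6840)
step 4: θ'=0.5590 (R=5.0000) → pose (-5.1933, -6.0982, 0.5590)
step 5: θ'=-0.4410 (R=0.7500) → pose (-5.9112, -6.1406, -0.4410)
step 6: θ'=-1.5660 (R=0.3333) → pose (-6.1022, -5.8408, -1.5660)

(-6.1022, -5.8408, -1.5660)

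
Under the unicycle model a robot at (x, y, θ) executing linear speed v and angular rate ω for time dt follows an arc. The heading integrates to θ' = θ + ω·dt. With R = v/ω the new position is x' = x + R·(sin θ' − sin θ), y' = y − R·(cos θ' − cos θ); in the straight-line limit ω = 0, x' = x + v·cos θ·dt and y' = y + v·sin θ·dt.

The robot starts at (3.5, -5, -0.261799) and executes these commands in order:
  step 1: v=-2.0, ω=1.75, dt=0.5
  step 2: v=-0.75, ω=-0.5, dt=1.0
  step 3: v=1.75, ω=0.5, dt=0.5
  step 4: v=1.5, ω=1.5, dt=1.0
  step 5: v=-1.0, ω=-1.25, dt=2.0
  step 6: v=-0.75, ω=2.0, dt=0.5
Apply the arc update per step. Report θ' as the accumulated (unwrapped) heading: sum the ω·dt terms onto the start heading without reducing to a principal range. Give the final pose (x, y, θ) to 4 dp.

(1.7051, -4.8288, 0.3632)

step 1: θ'=0.6132 (R=-1.1429) → pose (2.5465, -5.1693, 0.6132)
step 2: θ'=0.1132 (R=1.5000) → pose (1.8527, -5.4330, 0.1132)
step 3: θ'=0.3632 (R=3.5000) → pose (2.7008, -5.2270, 0.3632)
step 4: θ'=1.8632 (R=1.0000) → pose (3.3031, -4.0040, 1.8632)
step 5: θ'=-0.6368 (R=0.8000) → pose (2.0613, -4.8778, -0.6368)
step 6: θ'=0.3632 (R=-0.3750) → pose (1.7051, -4.8288, 0.3632)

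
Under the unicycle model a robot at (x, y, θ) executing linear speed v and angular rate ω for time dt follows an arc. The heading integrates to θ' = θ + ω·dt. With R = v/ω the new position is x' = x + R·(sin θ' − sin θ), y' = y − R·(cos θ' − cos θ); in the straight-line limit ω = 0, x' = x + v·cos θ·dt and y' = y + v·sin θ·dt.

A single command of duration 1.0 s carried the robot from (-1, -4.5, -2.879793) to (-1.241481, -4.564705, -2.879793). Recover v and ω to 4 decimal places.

v = 0.2500, ω = 0.0000

Δθ = -2.879793 − -2.879793 = 0.000000
ω = Δθ/dt = 0.000000/1.0 = 0.0000
ω = 0 → v = (Δx·cos θ + Δy·sin θ)/dt = 0.2500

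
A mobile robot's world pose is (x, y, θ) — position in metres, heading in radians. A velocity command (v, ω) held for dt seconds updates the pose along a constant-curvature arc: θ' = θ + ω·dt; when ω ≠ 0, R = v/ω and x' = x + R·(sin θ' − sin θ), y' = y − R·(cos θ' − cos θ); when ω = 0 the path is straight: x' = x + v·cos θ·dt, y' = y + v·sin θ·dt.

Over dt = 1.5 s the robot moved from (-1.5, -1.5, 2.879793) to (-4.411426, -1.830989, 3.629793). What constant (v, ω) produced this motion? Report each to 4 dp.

v = 2.0000, ω = 0.5000

Δθ = 3.629793 − 2.879793 = 0.750000
ω = Δθ/dt = 0.750000/1.5 = 0.5000
R = Δx/(sin θ' − sin θ) = 4.0000
v = R·ω = 4.0000·0.5000 = 2.0000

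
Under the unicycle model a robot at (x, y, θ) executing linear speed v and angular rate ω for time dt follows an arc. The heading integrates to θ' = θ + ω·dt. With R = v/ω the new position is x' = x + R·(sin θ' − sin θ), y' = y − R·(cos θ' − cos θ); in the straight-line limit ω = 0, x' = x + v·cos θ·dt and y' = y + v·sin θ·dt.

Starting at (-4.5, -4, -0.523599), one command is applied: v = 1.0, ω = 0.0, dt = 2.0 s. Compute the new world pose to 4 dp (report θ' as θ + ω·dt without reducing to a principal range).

(-2.7679, -5.0000, -0.5236)

θ' = -0.5236 + 0.0·2.0 = -0.5236
ω = 0 → straight: x' = -4.5 + 1.0·cos(-0.5236)·2.0 = -2.7679
y' = -4 + 1.0·sin(-0.5236)·2.0 = -5.0000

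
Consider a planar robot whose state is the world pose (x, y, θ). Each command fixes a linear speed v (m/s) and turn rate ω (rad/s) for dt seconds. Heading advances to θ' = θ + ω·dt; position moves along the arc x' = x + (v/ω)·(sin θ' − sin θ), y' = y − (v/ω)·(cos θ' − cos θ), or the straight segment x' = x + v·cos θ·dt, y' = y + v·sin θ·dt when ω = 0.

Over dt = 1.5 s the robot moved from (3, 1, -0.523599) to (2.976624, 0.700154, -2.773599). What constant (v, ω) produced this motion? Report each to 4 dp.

Δθ = -2.773599 − -0.523599 = -2.250000
ω = Δθ/dt = -2.250000/1.5 = -1.5000
R = −Δy/(cos θ' − cos θ) = -0.1667
v = R·ω = -0.1667·-1.5000 = 0.2500

v = 0.2500, ω = -1.5000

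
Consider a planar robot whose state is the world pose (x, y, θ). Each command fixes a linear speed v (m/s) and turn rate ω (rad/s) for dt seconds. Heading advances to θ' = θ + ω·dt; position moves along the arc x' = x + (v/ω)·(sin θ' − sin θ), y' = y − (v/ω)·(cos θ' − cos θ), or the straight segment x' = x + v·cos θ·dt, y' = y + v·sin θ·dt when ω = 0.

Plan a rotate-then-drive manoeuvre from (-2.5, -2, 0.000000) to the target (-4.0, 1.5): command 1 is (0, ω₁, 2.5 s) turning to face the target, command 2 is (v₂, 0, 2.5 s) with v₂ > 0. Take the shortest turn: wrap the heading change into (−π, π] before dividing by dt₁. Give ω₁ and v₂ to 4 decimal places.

heading to target = atan2(1.5−-2, -4−-2.5) = 1.9757
Δθ = wrap(1.9757 − 0.0000) = 1.9757; ω₁ = Δθ/dt₁ = 0.7903
distance = √((-4−-2.5)² + (1.5−-2)²) = 3.8079; v₂ = distance/dt₂ = 1.5232

ω₁ = 0.7903, v₂ = 1.5232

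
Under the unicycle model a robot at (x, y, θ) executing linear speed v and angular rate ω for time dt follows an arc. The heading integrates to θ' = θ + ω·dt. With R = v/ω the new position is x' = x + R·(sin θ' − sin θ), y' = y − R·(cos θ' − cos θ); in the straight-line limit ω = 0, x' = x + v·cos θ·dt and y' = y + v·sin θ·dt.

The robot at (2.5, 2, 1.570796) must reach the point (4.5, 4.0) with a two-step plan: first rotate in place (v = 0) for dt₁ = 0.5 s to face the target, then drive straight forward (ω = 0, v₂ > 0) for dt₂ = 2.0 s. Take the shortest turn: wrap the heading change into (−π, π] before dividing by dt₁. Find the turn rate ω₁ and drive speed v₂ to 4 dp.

heading to target = atan2(4−2, 4.5−2.5) = 0.7854
Δθ = wrap(0.7854 − 1.5708) = -0.7854; ω₁ = Δθ/dt₁ = -1.5708
distance = √((4.5−2.5)² + (4−2)²) = 2.8284; v₂ = distance/dt₂ = 1.4142

ω₁ = -1.5708, v₂ = 1.4142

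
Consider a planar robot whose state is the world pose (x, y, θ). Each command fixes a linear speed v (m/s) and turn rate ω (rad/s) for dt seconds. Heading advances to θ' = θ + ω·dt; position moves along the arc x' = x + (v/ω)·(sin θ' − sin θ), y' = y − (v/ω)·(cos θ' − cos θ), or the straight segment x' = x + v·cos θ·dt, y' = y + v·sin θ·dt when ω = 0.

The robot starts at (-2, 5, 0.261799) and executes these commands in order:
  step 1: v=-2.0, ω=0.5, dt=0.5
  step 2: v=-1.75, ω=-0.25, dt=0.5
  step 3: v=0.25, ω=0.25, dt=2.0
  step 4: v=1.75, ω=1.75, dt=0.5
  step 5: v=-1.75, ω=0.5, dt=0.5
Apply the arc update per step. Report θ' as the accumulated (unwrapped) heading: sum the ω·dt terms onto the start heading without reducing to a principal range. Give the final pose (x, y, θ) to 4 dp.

step 1: θ'=0.5118 (R=-4.0000) → pose (-2.9237, 4.6238, 0.5118)
step 2: θ'=0.3868 (R=7.0000) → pose (-3.7114, 4.2440, 0.3868)
step 3: θ'=0.8868 (R=1.0000) → pose (-3.3135, 4.5382, 0.8868)
step 4: θ'=1.7618 (R=1.0000) → pose (-3.1068, 5.3599, 1.7618)
step 5: θ'=2.0118 (R=-3.5000) → pose (-2.8356, 4.5304, 2.0118)

(-2.8356, 4.5304, 2.0118)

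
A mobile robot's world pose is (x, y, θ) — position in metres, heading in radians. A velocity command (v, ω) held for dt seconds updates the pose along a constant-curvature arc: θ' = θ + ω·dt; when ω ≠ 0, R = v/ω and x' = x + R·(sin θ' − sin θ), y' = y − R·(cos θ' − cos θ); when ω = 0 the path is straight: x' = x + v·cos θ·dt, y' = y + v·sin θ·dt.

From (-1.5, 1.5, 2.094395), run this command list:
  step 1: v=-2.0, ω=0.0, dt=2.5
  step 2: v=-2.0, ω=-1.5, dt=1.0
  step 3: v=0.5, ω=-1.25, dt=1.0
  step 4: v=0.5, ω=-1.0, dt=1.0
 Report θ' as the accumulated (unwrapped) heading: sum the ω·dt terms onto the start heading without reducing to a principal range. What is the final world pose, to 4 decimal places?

step 1: θ'=2.0944 (straight) → pose (1.0000, -2.8301, 2.0944)
step 2: θ'=0.5944 (R=1.3333) → pose (0.5920, -4.6014, 0.5944)
step 3: θ'=-0.6556 (R=-0.4000) → pose (1.0598, -4.6158, -0.6556)
step 4: θ'=-1.6556 (R=-0.5000) → pose (1.2532, -5.0545, -1.6556)

(1.2532, -5.0545, -1.6556)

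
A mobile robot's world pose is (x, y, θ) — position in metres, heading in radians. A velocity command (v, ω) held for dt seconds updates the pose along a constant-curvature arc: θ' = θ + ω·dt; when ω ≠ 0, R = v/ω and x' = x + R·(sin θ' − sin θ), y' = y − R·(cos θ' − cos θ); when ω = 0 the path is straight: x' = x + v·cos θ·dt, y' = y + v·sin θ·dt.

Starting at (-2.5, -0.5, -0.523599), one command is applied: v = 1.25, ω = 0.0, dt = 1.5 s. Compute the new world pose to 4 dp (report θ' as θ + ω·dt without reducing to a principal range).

(-0.8762, -1.4375, -0.5236)

θ' = -0.5236 + 0.0·1.5 = -0.5236
ω = 0 → straight: x' = -2.5 + 1.25·cos(-0.5236)·1.5 = -0.8762
y' = -0.5 + 1.25·sin(-0.5236)·1.5 = -1.4375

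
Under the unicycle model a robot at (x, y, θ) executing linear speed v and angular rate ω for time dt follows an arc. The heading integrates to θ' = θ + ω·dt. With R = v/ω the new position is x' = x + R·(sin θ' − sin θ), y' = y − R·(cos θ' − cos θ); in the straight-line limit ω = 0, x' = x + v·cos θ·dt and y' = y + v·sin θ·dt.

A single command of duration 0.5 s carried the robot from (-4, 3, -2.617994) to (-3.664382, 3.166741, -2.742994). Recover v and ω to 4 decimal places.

Δθ = -2.742994 − -2.617994 = -0.125000
ω = Δθ/dt = -0.125000/0.5 = -0.2500
R = Δx/(sin θ' − sin θ) = 3.0000
v = R·ω = 3.0000·-0.2500 = -0.7500

v = -0.7500, ω = -0.2500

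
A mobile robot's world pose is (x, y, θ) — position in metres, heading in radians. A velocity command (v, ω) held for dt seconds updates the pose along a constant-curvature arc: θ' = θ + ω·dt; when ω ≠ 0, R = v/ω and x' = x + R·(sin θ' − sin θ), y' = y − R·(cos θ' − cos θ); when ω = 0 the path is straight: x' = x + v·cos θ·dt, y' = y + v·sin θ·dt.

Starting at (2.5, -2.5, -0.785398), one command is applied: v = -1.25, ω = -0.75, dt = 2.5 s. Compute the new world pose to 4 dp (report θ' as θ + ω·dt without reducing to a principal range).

θ' = -0.7854 + -0.75·2.5 = -2.6604
R = v/ω = -1.25/-0.75 = 1.6667
x' = 2.5 + 1.6667·(sin -2.6604 − sin -0.7854) = 2.9071
y' = -2.5 − 1.6667·(cos -2.6604 − cos -0.7854) = 0.1559

(2.9071, 0.1559, -2.6604)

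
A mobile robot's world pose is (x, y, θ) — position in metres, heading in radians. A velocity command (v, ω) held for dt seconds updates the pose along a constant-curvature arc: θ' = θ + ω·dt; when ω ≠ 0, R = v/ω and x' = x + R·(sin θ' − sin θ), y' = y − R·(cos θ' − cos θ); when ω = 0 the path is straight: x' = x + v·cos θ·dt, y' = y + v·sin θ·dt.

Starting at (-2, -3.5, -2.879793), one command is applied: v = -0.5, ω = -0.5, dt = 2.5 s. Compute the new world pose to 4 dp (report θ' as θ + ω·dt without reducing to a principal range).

θ' = -2.8798 + -0.5·2.5 = -4.1298
R = v/ω = -0.5/-0.5 = 1.0000
x' = -2 + 1.0000·(sin -4.1298 − sin -2.8798) = -0.9061
y' = -3.5 − 1.0000·(cos -4.1298 − cos -2.8798) = -3.9157

(-0.9061, -3.9157, -4.1298)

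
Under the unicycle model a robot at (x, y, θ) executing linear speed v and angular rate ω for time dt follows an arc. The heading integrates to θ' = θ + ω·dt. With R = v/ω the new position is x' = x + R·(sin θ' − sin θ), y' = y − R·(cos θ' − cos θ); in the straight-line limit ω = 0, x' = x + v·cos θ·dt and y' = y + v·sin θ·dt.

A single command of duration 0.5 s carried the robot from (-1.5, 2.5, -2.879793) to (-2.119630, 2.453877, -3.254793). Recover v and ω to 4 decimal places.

v = 1.2500, ω = -0.7500

Δθ = -3.254793 − -2.879793 = -0.375000
ω = Δθ/dt = -0.375000/0.5 = -0.7500
R = Δx/(sin θ' − sin θ) = -1.6667
v = R·ω = -1.6667·-0.7500 = 1.2500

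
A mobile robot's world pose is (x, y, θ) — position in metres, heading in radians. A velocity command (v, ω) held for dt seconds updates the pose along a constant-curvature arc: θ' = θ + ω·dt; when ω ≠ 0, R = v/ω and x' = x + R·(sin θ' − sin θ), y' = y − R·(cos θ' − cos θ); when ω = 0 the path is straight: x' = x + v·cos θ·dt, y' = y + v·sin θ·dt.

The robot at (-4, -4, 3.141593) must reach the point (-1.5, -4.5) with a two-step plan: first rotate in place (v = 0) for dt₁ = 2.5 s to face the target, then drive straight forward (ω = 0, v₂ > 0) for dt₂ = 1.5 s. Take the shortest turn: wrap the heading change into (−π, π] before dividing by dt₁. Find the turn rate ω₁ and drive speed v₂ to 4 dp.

ω₁ = 1.1777, v₂ = 1.6997

heading to target = atan2(-4.5−-4, -1.5−-4) = -0.1974
Δθ = wrap(-0.1974 − 3.1416) = 2.9442; ω₁ = Δθ/dt₁ = 1.1777
distance = √((-1.5−-4)² + (-4.5−-4)²) = 2.5495; v₂ = distance/dt₂ = 1.6997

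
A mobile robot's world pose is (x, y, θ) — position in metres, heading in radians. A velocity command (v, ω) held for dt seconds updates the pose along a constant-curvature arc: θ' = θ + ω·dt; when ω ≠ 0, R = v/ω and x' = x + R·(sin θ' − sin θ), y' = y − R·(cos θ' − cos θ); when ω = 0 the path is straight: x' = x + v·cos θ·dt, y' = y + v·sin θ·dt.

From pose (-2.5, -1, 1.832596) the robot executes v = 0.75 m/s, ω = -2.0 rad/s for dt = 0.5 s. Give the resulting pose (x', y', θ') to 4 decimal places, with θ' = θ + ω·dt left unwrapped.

θ' = 1.8326 + -2.0·0.5 = 0.8326
R = v/ω = 0.75/-2.0 = -0.3750
x' = -2.5 + -0.3750·(sin 0.8326 − sin 1.8326) = -2.4152
y' = -1 − -0.3750·(cos 0.8326 − cos 1.8326) = -0.6506

(-2.4152, -0.6506, 0.8326)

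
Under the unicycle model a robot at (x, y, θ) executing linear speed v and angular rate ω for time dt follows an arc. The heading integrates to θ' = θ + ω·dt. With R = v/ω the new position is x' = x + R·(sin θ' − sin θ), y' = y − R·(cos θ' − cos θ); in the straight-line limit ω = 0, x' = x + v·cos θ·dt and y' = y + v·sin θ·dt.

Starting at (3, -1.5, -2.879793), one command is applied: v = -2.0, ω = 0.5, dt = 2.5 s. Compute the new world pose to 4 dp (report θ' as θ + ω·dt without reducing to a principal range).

θ' = -2.8798 + 0.5·2.5 = -1.6298
R = v/ω = -2.0/0.5 = -4.0000
x' = 3 + -4.0000·(sin -1.6298 − sin -2.8798) = 5.9578
y' = -1.5 − -4.0000·(cos -1.6298 − cos -2.8798) = 2.1279

(5.9578, 2.1279, -1.6298)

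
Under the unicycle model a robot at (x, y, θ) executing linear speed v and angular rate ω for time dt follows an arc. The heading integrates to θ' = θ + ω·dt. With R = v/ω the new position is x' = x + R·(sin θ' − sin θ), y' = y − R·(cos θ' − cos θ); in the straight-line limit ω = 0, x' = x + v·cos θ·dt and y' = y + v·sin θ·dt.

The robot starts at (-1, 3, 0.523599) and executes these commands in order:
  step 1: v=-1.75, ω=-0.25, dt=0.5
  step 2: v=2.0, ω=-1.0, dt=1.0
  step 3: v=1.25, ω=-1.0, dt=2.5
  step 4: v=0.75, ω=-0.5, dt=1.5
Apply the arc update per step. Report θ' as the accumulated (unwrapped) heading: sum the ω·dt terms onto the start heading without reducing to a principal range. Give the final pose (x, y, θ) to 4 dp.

step 1: θ'=0.3986 (R=7.0000) → pose (-1.7831, 2.6109, 0.3986)
step 2: θ'=-0.6014 (R=-2.0000) → pose (0.1247, 2.4168, -0.6014)
step 3: θ'=-3.1014 (R=-1.2500) → pose (-0.5323, 0.1371, -3.1014)
step 4: θ'=-3.8514 (R=-1.5000) → pose (-1.5701, 0.4982, -3.8514)

(-1.5701, 0.4982, -3.8514)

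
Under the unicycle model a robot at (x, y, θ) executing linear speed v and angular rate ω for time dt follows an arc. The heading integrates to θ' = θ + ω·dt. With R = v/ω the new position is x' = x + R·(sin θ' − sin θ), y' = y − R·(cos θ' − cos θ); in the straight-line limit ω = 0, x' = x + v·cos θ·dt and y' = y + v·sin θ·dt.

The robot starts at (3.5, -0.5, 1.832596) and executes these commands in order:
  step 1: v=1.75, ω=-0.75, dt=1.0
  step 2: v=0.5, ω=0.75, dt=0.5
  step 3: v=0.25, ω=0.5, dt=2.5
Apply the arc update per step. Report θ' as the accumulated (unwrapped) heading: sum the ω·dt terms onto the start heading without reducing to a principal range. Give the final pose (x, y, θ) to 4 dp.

(3.4801, 1.9458, 2.7076)

step 1: θ'=1.0826 (R=-2.3333) → pose (3.6931, 1.1983, 1.0826)
step 2: θ'=1.4576 (R=0.6667) → pose (3.7667, 1.4357, 1.4576)
step 3: θ'=2.7076 (R=0.5000) → pose (3.4801, 1.9458, 2.7076)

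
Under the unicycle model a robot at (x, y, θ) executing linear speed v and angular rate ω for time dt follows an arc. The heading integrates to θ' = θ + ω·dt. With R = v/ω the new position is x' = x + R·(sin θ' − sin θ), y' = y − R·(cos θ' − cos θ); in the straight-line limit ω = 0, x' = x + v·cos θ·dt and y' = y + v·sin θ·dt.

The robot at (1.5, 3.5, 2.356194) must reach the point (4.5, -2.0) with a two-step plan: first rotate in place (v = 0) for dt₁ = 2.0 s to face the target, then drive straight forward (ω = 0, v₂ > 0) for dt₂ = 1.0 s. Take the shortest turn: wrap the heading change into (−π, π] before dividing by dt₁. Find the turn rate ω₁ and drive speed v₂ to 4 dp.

ω₁ = 1.4278, v₂ = 6.2650

heading to target = atan2(-2−3.5, 4.5−1.5) = -1.0714
Δθ = wrap(-1.0714 − 2.3562) = 2.8555; ω₁ = Δθ/dt₁ = 1.4278
distance = √((4.5−1.5)² + (-2−3.5)²) = 6.2650; v₂ = distance/dt₂ = 6.2650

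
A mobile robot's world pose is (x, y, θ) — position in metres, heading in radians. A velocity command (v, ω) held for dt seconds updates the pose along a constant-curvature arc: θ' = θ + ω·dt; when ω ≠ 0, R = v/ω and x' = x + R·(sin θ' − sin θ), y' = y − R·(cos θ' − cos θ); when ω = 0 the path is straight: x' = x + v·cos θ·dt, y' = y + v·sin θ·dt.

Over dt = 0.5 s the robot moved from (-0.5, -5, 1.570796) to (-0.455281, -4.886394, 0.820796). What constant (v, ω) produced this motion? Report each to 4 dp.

v = 0.2500, ω = -1.5000

Δθ = 0.820796 − 1.570796 = -0.750000
ω = Δθ/dt = -0.750000/0.5 = -1.5000
R = −Δy/(cos θ' − cos θ) = -0.1667
v = R·ω = -0.1667·-1.5000 = 0.2500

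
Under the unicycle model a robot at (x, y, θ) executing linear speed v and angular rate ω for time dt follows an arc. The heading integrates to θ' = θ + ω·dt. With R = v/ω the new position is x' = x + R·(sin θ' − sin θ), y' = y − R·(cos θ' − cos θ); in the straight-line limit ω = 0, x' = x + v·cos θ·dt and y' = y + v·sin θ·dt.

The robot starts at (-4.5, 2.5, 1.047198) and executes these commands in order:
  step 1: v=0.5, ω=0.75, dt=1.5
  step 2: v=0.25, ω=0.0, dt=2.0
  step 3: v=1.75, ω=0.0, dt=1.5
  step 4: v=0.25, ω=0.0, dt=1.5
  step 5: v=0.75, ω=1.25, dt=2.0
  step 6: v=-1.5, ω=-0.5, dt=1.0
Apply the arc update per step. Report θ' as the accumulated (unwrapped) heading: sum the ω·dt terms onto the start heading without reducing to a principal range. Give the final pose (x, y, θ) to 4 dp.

step 1: θ'=2.1722 (R=0.6667) → pose (-4.5277, 3.2105, 2.1722)
step 2: θ'=2.1722 (straight) → pose (-4.8106, 3.6228, 2.1722)
step 3: θ'=2.1722 (straight) → pose (-6.2958, 5.7872, 2.1722)
step 4: θ'=2.1722 (straight) → pose (-6.5080, 6.0964, 2.1722)
step 5: θ'=4.6722 (R=0.6000) → pose (-7.6022, 5.7811, 4.6722)
step 6: θ'=4.1722 (R=3.0000) → pose (-7.1774, 7.2034, 4.1722)

(-7.1774, 7.2034, 4.1722)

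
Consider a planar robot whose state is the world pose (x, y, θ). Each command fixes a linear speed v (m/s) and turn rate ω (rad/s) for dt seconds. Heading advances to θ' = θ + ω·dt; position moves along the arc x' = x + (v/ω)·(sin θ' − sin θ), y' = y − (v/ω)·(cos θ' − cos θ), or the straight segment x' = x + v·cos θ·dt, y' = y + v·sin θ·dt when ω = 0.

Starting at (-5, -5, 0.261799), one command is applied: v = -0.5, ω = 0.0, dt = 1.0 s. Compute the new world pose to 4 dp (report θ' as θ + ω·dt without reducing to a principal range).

θ' = 0.2618 + 0.0·1.0 = 0.2618
ω = 0 → straight: x' = -5 + -0.5·cos(0.2618)·1.0 = -5.4830
y' = -5 + -0.5·sin(0.2618)·1.0 = -5.1294

(-5.4830, -5.1294, 0.2618)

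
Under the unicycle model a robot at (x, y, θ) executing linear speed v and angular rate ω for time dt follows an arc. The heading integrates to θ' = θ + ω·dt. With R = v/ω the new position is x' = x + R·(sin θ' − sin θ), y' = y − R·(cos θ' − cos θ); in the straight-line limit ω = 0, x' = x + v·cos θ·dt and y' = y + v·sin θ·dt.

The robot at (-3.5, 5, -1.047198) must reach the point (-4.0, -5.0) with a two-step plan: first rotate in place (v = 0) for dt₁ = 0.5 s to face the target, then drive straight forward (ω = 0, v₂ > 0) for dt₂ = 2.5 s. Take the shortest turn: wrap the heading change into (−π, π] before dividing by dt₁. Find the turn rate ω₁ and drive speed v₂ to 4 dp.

heading to target = atan2(-5−5, -4−-3.5) = -1.6208
Δθ = wrap(-1.6208 − -1.0472) = -0.5736; ω₁ = Δθ/dt₁ = -1.1471
distance = √((-4−-3.5)² + (-5−5)²) = 10.0125; v₂ = distance/dt₂ = 4.0050

ω₁ = -1.1471, v₂ = 4.0050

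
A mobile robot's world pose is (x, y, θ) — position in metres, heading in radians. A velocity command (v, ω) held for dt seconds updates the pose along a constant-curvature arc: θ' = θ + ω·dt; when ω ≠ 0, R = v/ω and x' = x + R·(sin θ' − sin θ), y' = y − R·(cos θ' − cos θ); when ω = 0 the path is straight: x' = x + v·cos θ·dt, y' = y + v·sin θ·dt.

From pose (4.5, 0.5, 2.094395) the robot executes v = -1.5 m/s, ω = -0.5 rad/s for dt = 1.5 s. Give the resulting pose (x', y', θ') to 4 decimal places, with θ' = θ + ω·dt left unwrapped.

(4.8254, -1.6734, 1.3444)

θ' = 2.0944 + -0.5·1.5 = 1.3444
R = v/ω = -1.5/-0.5 = 3.0000
x' = 4.5 + 3.0000·(sin 1.3444 − sin 2.0944) = 4.8254
y' = 0.5 − 3.0000·(cos 1.3444 − cos 2.0944) = -1.6734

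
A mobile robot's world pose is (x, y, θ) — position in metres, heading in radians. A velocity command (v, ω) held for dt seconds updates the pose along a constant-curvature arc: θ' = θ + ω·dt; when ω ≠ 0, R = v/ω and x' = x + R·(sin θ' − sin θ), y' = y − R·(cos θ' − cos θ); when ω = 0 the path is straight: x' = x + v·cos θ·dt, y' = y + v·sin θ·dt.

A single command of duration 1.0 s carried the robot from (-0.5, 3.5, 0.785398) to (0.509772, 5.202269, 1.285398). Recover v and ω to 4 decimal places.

Δθ = 1.285398 − 0.785398 = 0.500000
ω = Δθ/dt = 0.500000/1.0 = 0.5000
R = −Δy/(cos θ' − cos θ) = 4.0000
v = R·ω = 4.0000·0.5000 = 2.0000

v = 2.0000, ω = 0.5000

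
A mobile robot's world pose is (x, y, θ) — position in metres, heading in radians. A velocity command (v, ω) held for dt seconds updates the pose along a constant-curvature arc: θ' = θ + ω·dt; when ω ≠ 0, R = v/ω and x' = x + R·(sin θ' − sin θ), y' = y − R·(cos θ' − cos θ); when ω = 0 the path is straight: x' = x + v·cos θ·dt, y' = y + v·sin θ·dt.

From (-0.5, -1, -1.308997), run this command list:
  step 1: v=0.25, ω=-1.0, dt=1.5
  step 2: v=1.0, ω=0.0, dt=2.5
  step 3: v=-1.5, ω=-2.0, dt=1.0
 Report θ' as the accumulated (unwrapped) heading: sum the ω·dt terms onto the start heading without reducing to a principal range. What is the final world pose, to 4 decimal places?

(-2.0315, -2.8985, -4.8090)

step 1: θ'=-2.8090 (R=-0.2500) → pose (-0.6599, -1.3010, -2.8090)
step 2: θ'=-2.8090 (straight) → pose (-3.0229, -2.1172, -2.8090)
step 3: θ'=-4.8090 (R=0.7500) → pose (-2.0315, -2.8985, -4.8090)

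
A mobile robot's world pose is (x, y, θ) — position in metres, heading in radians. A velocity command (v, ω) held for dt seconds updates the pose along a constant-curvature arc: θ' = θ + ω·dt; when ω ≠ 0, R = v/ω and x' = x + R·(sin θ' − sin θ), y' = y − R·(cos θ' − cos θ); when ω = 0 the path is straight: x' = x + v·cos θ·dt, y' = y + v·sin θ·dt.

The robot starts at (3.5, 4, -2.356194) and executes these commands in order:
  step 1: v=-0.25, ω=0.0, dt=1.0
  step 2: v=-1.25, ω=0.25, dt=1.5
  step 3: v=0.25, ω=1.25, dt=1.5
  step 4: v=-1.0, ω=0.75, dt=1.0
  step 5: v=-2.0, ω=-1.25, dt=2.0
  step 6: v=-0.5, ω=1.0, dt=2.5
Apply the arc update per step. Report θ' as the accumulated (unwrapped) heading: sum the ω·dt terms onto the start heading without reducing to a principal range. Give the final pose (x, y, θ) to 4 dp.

step 1: θ'=-2.3562 (straight) → pose (3.6768, 4.1768, -2.3562)
step 2: θ'=-1.9812 (R=-5.0000) → pose (4.7261, 5.7174, -1.9812)
step 3: θ'=-0.1062 (R=0.2000) → pose (4.8882, 5.4388, -0.1062)
step 4: θ'=0.6438 (R=-1.3333) → pose (3.9466, 5.1794, 0.6438)
step 5: θ'=-1.8562 (R=1.6000) → pose (1.4509, 6.9095, -1.8562)
step 6: θ'=0.6438 (R=-0.5000) → pose (0.6710, 7.4502, 0.6438)

(0.6710, 7.4502, 0.6438)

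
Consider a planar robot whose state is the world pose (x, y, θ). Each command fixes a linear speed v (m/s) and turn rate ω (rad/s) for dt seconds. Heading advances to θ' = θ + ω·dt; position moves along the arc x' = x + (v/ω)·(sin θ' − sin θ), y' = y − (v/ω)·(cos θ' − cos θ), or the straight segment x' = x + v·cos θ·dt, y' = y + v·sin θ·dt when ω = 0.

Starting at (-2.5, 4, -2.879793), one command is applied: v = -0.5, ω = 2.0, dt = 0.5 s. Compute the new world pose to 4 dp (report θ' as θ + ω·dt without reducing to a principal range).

θ' = -2.8798 + 2.0·0.5 = -1.8798
R = v/ω = -0.5/2.0 = -0.2500
x' = -2.5 + -0.2500·(sin -1.8798 − sin -2.8798) = -2.3265
y' = 4 − -0.2500·(cos -1.8798 − cos -2.8798) = 4.1655

(-2.3265, 4.1655, -1.8798)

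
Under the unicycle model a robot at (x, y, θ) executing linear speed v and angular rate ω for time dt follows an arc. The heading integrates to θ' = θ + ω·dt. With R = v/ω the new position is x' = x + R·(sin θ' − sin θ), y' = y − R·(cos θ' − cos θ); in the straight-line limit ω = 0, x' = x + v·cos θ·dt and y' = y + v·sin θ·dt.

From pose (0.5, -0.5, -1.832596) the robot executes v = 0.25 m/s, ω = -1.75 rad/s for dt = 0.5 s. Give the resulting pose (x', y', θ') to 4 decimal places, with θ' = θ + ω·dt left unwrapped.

(0.4221, -0.5926, -2.7076)

θ' = -1.8326 + -1.75·0.5 = -2.7076
R = v/ω = 0.25/-1.75 = -0.1429
x' = 0.5 + -0.1429·(sin -2.7076 − sin -1.8326) = 0.4221
y' = -0.5 − -0.1429·(cos -2.7076 − cos -1.8326) = -0.5926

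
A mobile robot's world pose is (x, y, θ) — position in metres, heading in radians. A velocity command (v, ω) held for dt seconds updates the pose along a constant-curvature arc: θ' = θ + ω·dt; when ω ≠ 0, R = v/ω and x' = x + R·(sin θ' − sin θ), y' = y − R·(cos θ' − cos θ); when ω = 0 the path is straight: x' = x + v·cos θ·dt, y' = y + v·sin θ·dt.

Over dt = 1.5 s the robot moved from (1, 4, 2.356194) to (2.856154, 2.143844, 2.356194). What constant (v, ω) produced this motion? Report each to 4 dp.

Δθ = 2.356194 − 2.356194 = 0.000000
ω = Δθ/dt = 0.000000/1.5 = 0.0000
ω = 0 → v = (Δx·cos θ + Δy·sin θ)/dt = -1.7500

v = -1.7500, ω = 0.0000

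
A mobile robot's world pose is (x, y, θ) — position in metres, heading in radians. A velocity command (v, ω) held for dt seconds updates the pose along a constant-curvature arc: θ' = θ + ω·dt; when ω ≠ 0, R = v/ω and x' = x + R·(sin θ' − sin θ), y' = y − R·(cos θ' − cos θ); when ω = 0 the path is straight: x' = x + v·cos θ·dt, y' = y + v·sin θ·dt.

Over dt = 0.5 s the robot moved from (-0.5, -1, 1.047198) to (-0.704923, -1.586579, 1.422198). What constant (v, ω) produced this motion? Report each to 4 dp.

v = -1.2500, ω = 0.7500

Δθ = 1.422198 − 1.047198 = 0.375000
ω = Δθ/dt = 0.375000/0.5 = 0.7500
R = −Δy/(cos θ' − cos θ) = -1.6667
v = R·ω = -1.6667·0.7500 = -1.2500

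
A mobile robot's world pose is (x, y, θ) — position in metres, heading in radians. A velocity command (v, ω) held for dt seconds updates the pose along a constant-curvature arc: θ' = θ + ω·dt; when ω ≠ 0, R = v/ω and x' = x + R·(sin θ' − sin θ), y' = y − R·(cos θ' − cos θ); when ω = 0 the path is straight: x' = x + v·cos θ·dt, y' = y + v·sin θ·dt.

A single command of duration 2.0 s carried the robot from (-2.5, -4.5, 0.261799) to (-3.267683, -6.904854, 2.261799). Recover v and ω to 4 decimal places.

Δθ = 2.261799 − 0.261799 = 2.000000
ω = Δθ/dt = 2.000000/2.0 = 1.0000
R = −Δy/(cos θ' − cos θ) = -1.5000
v = R·ω = -1.5000·1.0000 = -1.5000

v = -1.5000, ω = 1.0000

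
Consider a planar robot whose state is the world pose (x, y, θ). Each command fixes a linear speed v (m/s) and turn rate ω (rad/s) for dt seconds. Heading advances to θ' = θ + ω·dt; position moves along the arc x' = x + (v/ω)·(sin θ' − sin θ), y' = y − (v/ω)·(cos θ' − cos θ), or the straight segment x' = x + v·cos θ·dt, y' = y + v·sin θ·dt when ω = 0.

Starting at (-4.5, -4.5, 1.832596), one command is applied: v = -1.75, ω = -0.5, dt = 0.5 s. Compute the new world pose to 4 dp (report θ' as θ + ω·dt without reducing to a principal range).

θ' = 1.8326 + -0.5·0.5 = 1.5826
R = v/ω = -1.75/-0.5 = 3.5000
x' = -4.5 + 3.5000·(sin 1.5826 − sin 1.8326) = -4.3810
y' = -4.5 − 3.5000·(cos 1.5826 − cos 1.8326) = -5.3646

(-4.3810, -5.3646, 1.5826)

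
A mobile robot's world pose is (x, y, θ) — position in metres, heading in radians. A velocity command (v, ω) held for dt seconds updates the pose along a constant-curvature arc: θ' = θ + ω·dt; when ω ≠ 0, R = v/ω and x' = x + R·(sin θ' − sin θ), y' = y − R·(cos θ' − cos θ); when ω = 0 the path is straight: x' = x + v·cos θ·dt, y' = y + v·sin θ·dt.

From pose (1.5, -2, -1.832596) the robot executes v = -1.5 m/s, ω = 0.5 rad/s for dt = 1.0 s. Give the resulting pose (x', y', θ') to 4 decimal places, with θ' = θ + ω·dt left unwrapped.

θ' = -1.8326 + 0.5·1.0 = -1.3326
R = v/ω = -1.5/0.5 = -3.0000
x' = 1.5 + -3.0000·(sin -1.3326 − sin -1.8326) = 1.5175
y' = -2 − -3.0000·(cos -1.3326 − cos -1.8326) = -0.5157

(1.5175, -0.5157, -1.3326)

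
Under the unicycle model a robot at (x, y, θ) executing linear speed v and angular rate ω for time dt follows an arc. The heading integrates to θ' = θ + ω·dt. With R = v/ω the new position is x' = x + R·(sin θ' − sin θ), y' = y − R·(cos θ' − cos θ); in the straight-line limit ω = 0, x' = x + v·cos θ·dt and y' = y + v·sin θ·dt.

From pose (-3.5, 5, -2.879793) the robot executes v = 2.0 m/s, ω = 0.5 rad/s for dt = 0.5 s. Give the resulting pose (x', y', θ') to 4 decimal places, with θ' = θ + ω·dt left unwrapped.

θ' = -2.8798 + 0.5·0.5 = -2.6298
R = v/ω = 2.0/0.5 = 4.0000
x' = -3.5 + 4.0000·(sin -2.6298 − sin -2.8798) = -4.4237
y' = 5 − 4.0000·(cos -2.6298 − cos -2.8798) = 4.6238

(-4.4237, 4.6238, -2.6298)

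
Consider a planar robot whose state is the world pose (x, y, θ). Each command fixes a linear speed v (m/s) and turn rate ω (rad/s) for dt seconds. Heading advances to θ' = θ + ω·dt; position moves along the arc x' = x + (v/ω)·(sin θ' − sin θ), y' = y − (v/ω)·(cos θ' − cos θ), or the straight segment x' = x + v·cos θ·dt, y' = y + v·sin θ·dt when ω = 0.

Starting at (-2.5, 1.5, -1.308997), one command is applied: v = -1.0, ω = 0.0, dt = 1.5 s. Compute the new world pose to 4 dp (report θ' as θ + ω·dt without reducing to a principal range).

θ' = -1.3090 + 0.0·1.5 = -1.3090
ω = 0 → straight: x' = -2.5 + -1.0·cos(-1.3090)·1.5 = -2.8882
y' = 1.5 + -1.0·sin(-1.3090)·1.5 = 2.9489

(-2.8882, 2.9489, -1.3090)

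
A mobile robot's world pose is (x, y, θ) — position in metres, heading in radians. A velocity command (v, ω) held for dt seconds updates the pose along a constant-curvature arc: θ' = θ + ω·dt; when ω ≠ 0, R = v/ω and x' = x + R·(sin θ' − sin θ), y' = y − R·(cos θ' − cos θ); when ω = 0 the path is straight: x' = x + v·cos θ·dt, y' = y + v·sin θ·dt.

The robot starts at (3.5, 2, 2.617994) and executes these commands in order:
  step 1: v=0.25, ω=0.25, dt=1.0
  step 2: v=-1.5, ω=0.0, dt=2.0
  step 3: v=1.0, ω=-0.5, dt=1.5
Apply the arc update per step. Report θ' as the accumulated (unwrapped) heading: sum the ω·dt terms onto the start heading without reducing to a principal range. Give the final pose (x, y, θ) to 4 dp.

(4.9910, 2.1712, 2.1180)

step 1: θ'=2.8680 (R=1.0000) → pose (3.2702, 2.0968, 2.8680)
step 2: θ'=2.8680 (straight) → pose (6.1586, 1.2862, 2.8680)
step 3: θ'=2.1180 (R=-2.0000) → pose (4.9910, 2.1712, 2.1180)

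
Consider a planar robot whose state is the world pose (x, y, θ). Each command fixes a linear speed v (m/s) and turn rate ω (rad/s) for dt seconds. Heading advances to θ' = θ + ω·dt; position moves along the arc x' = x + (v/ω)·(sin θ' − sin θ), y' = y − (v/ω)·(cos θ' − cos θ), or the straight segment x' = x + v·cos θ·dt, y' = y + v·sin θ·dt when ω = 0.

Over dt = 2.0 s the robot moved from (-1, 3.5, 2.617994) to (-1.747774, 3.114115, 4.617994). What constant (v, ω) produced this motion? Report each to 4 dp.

v = 0.5000, ω = 1.0000

Δθ = 4.617994 − 2.617994 = 2.000000
ω = Δθ/dt = 2.000000/2.0 = 1.0000
R = Δx/(sin θ' − sin θ) = 0.5000
v = R·ω = 0.5000·1.0000 = 0.5000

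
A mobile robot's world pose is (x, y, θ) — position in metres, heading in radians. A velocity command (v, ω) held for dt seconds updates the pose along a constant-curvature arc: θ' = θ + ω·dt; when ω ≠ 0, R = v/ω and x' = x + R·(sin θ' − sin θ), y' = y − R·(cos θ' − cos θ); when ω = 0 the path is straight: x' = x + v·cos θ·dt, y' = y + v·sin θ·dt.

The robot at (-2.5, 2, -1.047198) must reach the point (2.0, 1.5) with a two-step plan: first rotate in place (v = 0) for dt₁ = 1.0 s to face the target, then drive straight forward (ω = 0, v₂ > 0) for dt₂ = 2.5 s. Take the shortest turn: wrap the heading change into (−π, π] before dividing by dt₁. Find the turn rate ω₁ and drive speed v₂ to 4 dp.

heading to target = atan2(1.5−2, 2−-2.5) = -0.1107
Δθ = wrap(-0.1107 − -1.0472) = 0.9365; ω₁ = Δθ/dt₁ = 0.9365
distance = √((2−-2.5)² + (1.5−2)²) = 4.5277; v₂ = distance/dt₂ = 1.8111

ω₁ = 0.9365, v₂ = 1.8111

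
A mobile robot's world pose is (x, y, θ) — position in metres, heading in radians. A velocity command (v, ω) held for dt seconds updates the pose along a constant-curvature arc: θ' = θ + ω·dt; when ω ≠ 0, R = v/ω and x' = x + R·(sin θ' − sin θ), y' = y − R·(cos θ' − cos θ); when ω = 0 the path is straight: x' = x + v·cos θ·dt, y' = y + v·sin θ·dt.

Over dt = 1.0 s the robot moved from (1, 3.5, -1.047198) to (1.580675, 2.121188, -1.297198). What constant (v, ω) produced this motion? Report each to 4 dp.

v = 1.5000, ω = -0.2500

Δθ = -1.297198 − -1.047198 = -0.250000
ω = Δθ/dt = -0.250000/1.0 = -0.2500
R = −Δy/(cos θ' − cos θ) = -6.0000
v = R·ω = -6.0000·-0.2500 = 1.5000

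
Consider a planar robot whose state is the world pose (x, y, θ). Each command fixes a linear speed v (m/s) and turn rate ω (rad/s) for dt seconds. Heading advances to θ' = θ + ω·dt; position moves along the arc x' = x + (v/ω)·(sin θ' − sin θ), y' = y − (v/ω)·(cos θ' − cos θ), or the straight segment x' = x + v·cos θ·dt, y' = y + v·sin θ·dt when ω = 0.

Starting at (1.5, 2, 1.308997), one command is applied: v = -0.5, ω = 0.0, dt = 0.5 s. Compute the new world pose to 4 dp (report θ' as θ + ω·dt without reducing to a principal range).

(1.4353, 1.7585, 1.3090)

θ' = 1.3090 + 0.0·0.5 = 1.3090
ω = 0 → straight: x' = 1.5 + -0.5·cos(1.3090)·0.5 = 1.4353
y' = 2 + -0.5·sin(1.3090)·0.5 = 1.7585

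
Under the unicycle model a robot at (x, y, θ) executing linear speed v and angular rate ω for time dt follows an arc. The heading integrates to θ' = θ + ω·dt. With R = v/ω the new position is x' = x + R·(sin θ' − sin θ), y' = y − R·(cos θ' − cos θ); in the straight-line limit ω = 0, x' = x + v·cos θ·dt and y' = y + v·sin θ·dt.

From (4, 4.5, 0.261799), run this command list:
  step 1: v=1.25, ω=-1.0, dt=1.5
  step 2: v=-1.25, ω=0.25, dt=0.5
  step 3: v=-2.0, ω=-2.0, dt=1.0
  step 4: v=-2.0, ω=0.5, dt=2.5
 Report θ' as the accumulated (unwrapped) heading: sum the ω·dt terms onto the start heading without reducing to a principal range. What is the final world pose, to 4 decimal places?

step 1: θ'=-1.2382 (R=-1.2500) → pose (5.5050, 3.7007, -1.2382)
step 2: θ'=-1.1132 (R=-5.0000) → pose (5.2646, 4.2772, -1.1132)
step 3: θ'=-3.1132 (R=1.0000) → pose (6.1333, 5.7186, -3.1132)
step 4: θ'=-1.8632 (R=-4.0000) → pose (9.8500, 8.5639, -1.8632)

(9.8500, 8.5639, -1.8632)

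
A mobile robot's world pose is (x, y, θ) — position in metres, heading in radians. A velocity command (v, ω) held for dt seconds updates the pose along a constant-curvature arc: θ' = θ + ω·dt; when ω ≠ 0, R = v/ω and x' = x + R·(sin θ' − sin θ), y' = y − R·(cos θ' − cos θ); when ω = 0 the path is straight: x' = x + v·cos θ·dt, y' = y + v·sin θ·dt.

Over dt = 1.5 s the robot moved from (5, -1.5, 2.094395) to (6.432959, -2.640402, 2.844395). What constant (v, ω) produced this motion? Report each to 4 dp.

Δθ = 2.844395 − 2.094395 = 0.750000
ω = Δθ/dt = 0.750000/1.5 = 0.5000
R = Δx/(sin θ' − sin θ) = -2.5000
v = R·ω = -2.5000·0.5000 = -1.2500

v = -1.2500, ω = 0.5000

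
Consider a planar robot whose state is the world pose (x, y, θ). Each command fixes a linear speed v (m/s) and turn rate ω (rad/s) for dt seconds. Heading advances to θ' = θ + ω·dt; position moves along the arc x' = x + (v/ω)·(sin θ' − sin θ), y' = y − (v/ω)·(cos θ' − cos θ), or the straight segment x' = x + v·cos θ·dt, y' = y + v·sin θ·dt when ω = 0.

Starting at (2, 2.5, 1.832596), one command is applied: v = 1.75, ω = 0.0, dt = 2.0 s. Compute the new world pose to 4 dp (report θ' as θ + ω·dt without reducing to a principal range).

(1.0941, 5.8807, 1.8326)

θ' = 1.8326 + 0.0·2.0 = 1.8326
ω = 0 → straight: x' = 2 + 1.75·cos(1.8326)·2.0 = 1.0941
y' = 2.5 + 1.75·sin(1.8326)·2.0 = 5.8807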